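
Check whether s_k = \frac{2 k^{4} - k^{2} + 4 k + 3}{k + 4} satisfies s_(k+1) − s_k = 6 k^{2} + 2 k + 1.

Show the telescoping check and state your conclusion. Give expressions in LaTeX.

s_(k+1) = (4*k + 2*(k + 1)**4 - (k + 1)**2 + 7)/(k + 5)
s_(k+1) − s_k = (6*k**4 + 44*k**3 + 55*k**2 + 25*k + 17)/(k**2 + 9*k + 20)
(s_(k+1) − s_k) − t_k = 3*(-4*k**3 - 28*k**2 - 8*k - 1)/(k**2 + 9*k + 20)

Invalid: residual \frac{3 \left(- 4 k^{3} - 28 k^{2} - 8 k - 1\right)}{k^{2} + 9 k + 20} ≠ 0.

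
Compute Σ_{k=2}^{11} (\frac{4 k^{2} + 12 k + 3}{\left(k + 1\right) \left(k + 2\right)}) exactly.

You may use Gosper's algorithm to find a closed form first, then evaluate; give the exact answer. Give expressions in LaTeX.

Σ = 1510/39

Ratio r(k) = (k + 1)*(12*k + 4*(k + 1)**2 + 15)/((k + 3)*(4*k**2 + 12*k + 3)).
So A=k + 1 and B=k + 3, with C=k**2 + 3*k + 3/4.
f must satisfy (k + 1)·f(k+1) − (k + 2)·f(k) = k**2 + 3*k + 3/4.
deg f ≤ 2 (via 1,1,2).
Solve for f: f(k) = k*(4*k - 1)/4 (degree 2 ≤ 2).
Certificate R = B(k−1)f/C = k*(k + 2)*(4*k - 1)/(4*k**2 + 12*k + 3) gives s_k = k*(4*k - 1)/(k + 1).
Verify: (4*k**2 + 12*k + 3)/(k**2 + 3*k + 2) matches t_k.
Evaluate s at k=12 and k=2: 564/13 and 14/3; difference 1510/39.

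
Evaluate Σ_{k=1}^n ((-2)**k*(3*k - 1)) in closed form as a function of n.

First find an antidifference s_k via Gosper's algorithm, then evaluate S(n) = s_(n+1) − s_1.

Compute t_(k+1)/t_k: get 2*(-3*k - 2)/(3*k - 1).
Take A(k)=-2, B(k)=1, C(k)=k - 1/3.
Key eq: (-2)·f(k+1) = (1)·f(k) + (k - 1/3).
d = 1 from the (0,0,1) case.
Solve for f: f(k) = -(k - 1)/3 (degree 1 ≤ 1).
Then R = B(k−1)f/C = -(k - 1)/(3*k - 1), so s_k = R(k)·t_k = (-2)**k*(1 - k).
Verify: (-2)**k*(3*k - 1) matches t_k.
Telescope: S(n) = s_(n+1) − s_(1) = 2*(-2)**n*n − (0) = 2*(-2)**n*n.

S(n) = 2*(-2)**n*n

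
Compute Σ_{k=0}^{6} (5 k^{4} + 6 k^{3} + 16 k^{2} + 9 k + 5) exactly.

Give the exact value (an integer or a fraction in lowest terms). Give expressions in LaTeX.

Σ = 15701

Compute t_(k+1)/t_k: get (5*k**4 + 26*k**3 + 64*k**2 + 79*k + 41)/(5*k**4 + 6*k**3 + 16*k**2 + 9*k + 5).
So A=1 and B=1, with C=k**4 + 6*k**3/5 + 16*k**2/5 + 9*k/5 + 1.
f must satisfy (1)·f(k+1) − (1)·f(k) = k**4 + 6*k**3/5 + 16*k**2/5 + 9*k/5 + 1.
From deg A=0, deg B=0, deg C=4: d=5.
A polynomial solution: f(k) = k*(k**4 - k**3 + 4*k**2 - 2*k + 3)/5.
Get s_k = R·t_k = k*(k**4 - k**3 + 4*k**2 - 2*k + 3) with R(k) = B(k−1)f(k)/C(k) = k*(k**4 - k**3 + 4*k**2 - 2*k + 3)/(5*k**4 + 6*k**3 + 16*k**2 + 9*k + 5).
s_(k+1) − s_k = 5*k**4 + 6*k**3 + 16*k**2 + 9*k + 5 = t_k.
Evaluate s at k=7 and k=0: 15701 and 0; difference 15701.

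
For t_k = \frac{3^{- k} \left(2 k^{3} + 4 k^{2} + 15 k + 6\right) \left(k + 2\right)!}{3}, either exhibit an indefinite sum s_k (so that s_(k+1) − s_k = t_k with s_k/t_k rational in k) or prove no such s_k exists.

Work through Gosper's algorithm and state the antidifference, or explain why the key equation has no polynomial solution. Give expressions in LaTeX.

s_k = 3^{- k} \left(2 k^{2} + 1\right) \left(k + 2\right)!

Ratio r(k) = (2*k**4 + 16*k**3 + 59*k**2 + 114*k + 81)/(3*(2*k**3 + 4*k**2 + 15*k + 6)).
A = k/3 + 1, B = 1, C = k**3 + 2*k**2 + 15*k/2 + 3.
Key eq: (k/3 + 1)·f(k+1) = (1)·f(k) + (k**3 + 2*k**2 + 15*k/2 + 3).
From deg A=1, deg B=0, deg C=3: d=2.
Solving with deg f ≤ 2: f(k) = 3*(2*k**2 + 1)/2.
So s_k = (B(k−1)f/C)·t_k = (3*(2*k**2 + 1)/(2*k**3 + 4*k**2 + 15*k + 6))·t_k = (2*k**2 + 1)*factorial(k + 2)/3**k.
Check: Δs_k = (2*k**3 + 4*k**2 + 15*k + 6)*factorial(k + 2)/(3*3**k). ✓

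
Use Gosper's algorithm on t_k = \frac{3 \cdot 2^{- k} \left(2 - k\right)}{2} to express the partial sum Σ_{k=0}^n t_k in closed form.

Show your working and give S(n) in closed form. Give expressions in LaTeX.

S(n) = 3 + \frac{3 \cdot 2^{- n} n}{2}

r(k) = (k - 1)/(2*(k - 2)) after simplifying.
So A=1/2 and B=1, with C=k - 2.
Need (1/2)·f(k+1) − (1)·f(k) = k - 2.
Degrees (0,0,1) ⇒ d ≤ 1.
Solve for f: f(k) = -2*(k - 1) (degree 1 ≤ 1).
Certificate R = B(k−1)f/C = -2*(k - 1)/(k - 2) gives s_k = 3*(k - 1)/2**k.
Check: Δs_k = 3*(2 - k)/(2*2**k). ✓
s_(n+1) = 3*2**(-n - 1)*n and s_(0) = -3, so S(n) = 3 + 3*n/(2*2**n).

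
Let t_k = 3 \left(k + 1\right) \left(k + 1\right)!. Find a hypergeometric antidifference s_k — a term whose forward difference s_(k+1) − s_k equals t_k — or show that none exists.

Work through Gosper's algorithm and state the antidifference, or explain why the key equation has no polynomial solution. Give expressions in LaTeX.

s_k = 3 \left(k + 1\right)!

Step 1: r(k) = (k + 2)**2/(k + 1).
Take A(k)=k + 2, B(k)=1, C(k)=k + 1.
Solve (k + 2)·f(k+1) − (1)·f(k) = k + 1.
From deg A=1, deg B=0, deg C=1: d=0.
A polynomial solution: f(k) = 1.
R(k) = B(k−1)·f(k)/C(k) = 1/(k + 1); s_k = R·t_k = 3*factorial(k + 1).
Verify: 3*(k + 1)*factorial(k + 1) matches t_k.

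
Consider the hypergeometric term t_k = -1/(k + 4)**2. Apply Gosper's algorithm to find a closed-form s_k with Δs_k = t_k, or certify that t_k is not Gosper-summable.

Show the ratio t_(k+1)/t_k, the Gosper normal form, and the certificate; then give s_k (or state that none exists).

none — t_k is not Gosper-summable

Ratio r(k) = (k + 4)**2/(k + 5)**2.
So A=k**2 + 8*k + 16 and B=k**2 + 10*k + 25, with C=1.
Key eq: (k**2 + 8*k + 16)·f(k+1) = (k**2 + 8*k + 16)·f(k) + (1).
Bound: deg f ≤ 0.
Put f(k) = c0: A·f(k+1) − B(k−1)·f(k) − C = -1; need -1 = 0 — inconsistent ⇒ no f, not summable.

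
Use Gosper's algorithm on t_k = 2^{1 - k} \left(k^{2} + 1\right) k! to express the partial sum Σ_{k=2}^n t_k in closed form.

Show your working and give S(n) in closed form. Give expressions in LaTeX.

S(n) = 2^{1 - n} \left(- 2^{n + 1} + n^{2} n! + 2 n n! + n!\right)

t_(k+1)/t_k = (k + 1)*((k + 1)**2 + 1)/(2*(k**2 + 1)).
Factor: A=k/2 + 1/2; B=1; C=k**2 + 1.
Need (k/2 + 1/2)·f(k+1) − (1)·f(k) = k**2 + 1.
From deg A=1, deg B=0, deg C=2: d=1.
Coefficient equations give f(k) = 2*k.
Then R = B(k−1)f/C = 2*k/(k**2 + 1), so s_k = R(k)·t_k = 2**(2 - k)*k*factorial(k).
s_(k+1) − s_k = 2**(1 - k)*(k**2 + 1)*factorial(k) = t_k.
s_(n+1) = 2**(1 - n)*(n + 1)*factorial(n + 1) and s_(2) = 4, so S(n) = 2**(1 - n)*(-2**(n + 1) + n**2*factorial(n) + 2*n*factorial(n) + factorial(n)).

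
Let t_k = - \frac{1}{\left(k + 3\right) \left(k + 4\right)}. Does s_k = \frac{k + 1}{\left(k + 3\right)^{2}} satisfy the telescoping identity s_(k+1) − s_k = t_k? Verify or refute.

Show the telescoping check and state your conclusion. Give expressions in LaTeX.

s_(k+1) = (k + 2)/(k + 4)**2
s_(k+1) − s_k = (-k**2 - 3*k + 2)/(k**4 + 14*k**3 + 73*k**2 + 168*k + 144)
(s_(k+1) − s_k) − t_k = 2*(2*k + 7)/(k**4 + 14*k**3 + 73*k**2 + 168*k + 144)

Invalid: residual \frac{2 \left(2 k + 7\right)}{k^{4} + 14 k^{3} + 73 k^{2} + 168 k + 144} ≠ 0.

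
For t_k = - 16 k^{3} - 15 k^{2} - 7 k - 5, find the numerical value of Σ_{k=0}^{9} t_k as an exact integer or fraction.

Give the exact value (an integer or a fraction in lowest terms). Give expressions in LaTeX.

Σ = -37040

Step 1: r(k) = (16*k**3 + 63*k**2 + 85*k + 43)/(16*k**3 + 15*k**2 + 7*k + 5).
So A=1 and B=1, with C=k**3 + 15*k**2/16 + 7*k/16 + 5/16.
f must satisfy (1)·f(k+1) − (1)·f(k) = k**3 + 15*k**2/16 + 7*k/16 + 5/16.
deg f ≤ 4 (via 0,0,3).
Solving with deg f ≤ 4: f(k) = k*(4*k**3 - 3*k**2 + 4)/16.
Certificate R = B(k−1)f/C = k*(4*k**3 - 3*k**2 + 4)/(16*k**3 + 15*k**2 + 7*k + 5) gives s_k = k*(-4*k**3 + 3*k**2 - 4).
Verify: -16*k**3 - 15*k**2 - 7*k - 5 matches t_k.
Evaluate s at k=10 and k=0: -37040 and 0; difference -37040.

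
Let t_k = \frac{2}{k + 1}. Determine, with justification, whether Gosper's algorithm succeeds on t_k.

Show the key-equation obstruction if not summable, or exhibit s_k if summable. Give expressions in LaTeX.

No — the linear system for f has no solution.

Step 1: r(k) = (k + 1)/(k + 2).
Normal form (A,B,C) = (k + 1, k + 2, 1).
Solve (k + 1)·f(k+1) − (k + 1)·f(k) = 1.
From deg A=1, deg B=1, deg C=0: d=0.
Write f(k) = c0. Then LHS − RHS = -1, requiring -1 = 0: contradictory. No certificate.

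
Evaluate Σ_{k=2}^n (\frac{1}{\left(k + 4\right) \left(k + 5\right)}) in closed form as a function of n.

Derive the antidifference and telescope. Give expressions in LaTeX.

The ratio is (k + 4)/(k + 6).
Gosper form: A/B · C(k+1)/C(k) with A=k + 4, B=k + 6, C=1.
Set up (k + 4)·f(k+1) − (k + 5)·f(k) − (1) = 0.
Bound: deg f ≤ 1.
Solve for f: f(k) = k/4 (degree 1 ≤ 1).
So s_k = (B(k−1)f/C)·t_k = (k*(k + 5)/4)·t_k = k/(4*(k + 4)).
Verify: 1/(k**2 + 9*k + 20) matches t_k.
s_(n+1) = (n + 1)/(4*(n + 5)) and s_(2) = 1/12, so S(n) = (n - 1)/(6*(n + 5)).

S(n) = \frac{n - 1}{6 \left(n + 5\right)}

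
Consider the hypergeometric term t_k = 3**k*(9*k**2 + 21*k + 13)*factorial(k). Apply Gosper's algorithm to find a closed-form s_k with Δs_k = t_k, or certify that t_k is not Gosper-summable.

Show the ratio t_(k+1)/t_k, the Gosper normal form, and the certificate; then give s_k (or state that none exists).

s_k = 3**k*(3*k + 2)*factorial(k)

t_(k+1)/t_k = 3*(9*k**3 + 48*k**2 + 82*k + 43)/(9*k**2 + 21*k + 13).
A = 3*k + 3, B = 1, C = k**2 + 7*k/3 + 13/9.
f must satisfy (3*k + 3)·f(k+1) − (1)·f(k) = k**2 + 7*k/3 + 13/9.
From deg A=1, deg B=0, deg C=2: d=1.
Coefficient equations give f(k) = (3*k + 2)/9.
Get s_k = R·t_k = 3**k*(3*k + 2)*factorial(k) with R(k) = B(k−1)f(k)/C(k) = (3*k + 2)/(9*k**2 + 21*k + 13).
Δs = 3**k*(9*k**2 + 21*k + 13)*factorial(k), as required.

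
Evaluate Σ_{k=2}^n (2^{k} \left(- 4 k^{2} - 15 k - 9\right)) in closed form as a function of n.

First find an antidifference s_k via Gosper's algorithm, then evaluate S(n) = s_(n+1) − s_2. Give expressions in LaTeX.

S(n) = - 8 \cdot 2^{n} n^{2} - 14 \cdot 2^{n} n - 12 \cdot 2^{n} + 68

t_(k+1)/t_k = 2*(4*k**2 + 23*k + 28)/(4*k**2 + 15*k + 9).
Factor: A=2; B=1; C=k**2 + 15*k/4 + 9/4.
Key eq: (2)·f(k+1) = (1)·f(k) + (k**2 + 15*k/4 + 9/4).
deg f ≤ 2 (via 0,0,2).
Coefficient equations give f(k) = (4*k**2 - k + 3)/4.
Then R = B(k−1)f/C = (4*k**2 - k + 3)/((k + 3)*(4*k + 3)), so s_k = R(k)·t_k = 2**k*(-4*k**2 + k - 3).
Verify: 2**k*(-4*k**2 - 15*k - 9) matches t_k.
Telescope: S(n) = s_(n+1) − s_(2) = 2**(n + 1)*(-4*n**2 - 7*n - 6) − (-68) = -8*2**n*n**2 - 14*2**n*n - 12*2**n + 68.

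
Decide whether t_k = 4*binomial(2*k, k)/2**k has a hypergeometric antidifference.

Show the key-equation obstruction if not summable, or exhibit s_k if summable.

No — key equation has no polynomial f.

The ratio is (2*k + 1)/(k + 1).
So A=2*k + 1 and B=k + 1, with C=1.
Solve (2*k + 1)·f(k+1) − (k)·f(k) = 1.
d = -1 from the (1,1,0) case.
d = -1 < 0 ⇒ no nonzero polynomial f; not summable.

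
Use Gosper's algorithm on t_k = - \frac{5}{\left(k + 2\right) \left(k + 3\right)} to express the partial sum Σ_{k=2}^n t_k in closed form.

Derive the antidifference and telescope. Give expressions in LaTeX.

S(n) = \frac{5 \left(1 - n\right)}{4 \left(n + 3\right)}

r(k) = (k + 2)/(k + 4) after simplifying.
Factor: A=k + 2; B=k + 4; C=1.
Key eq: (k + 2)·f(k+1) = (k + 3)·f(k) + (1).
Degrees (1,1,0) ⇒ d ≤ 1.
Solving with deg f ≤ 1: f(k) = k/2.
Certificate R = B(k−1)f/C = k*(k + 3)/2 gives s_k = -5*k/(2*k + 4).
Check: Δs_k = -5/(k**2 + 5*k + 6). ✓
Telescope: S(n) = s_(n+1) − s_(2) = 5*(-n - 1)/(2*(n + 3)) − (-5/4) = 5*(1 - n)/(4*(n + 3)).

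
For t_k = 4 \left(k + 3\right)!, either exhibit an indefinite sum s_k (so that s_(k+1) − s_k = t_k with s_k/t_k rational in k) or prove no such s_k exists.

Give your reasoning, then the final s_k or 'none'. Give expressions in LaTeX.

no hypergeometric antidifference exists

t_(k+1)/t_k = k + 4.
Factor: A=k + 4; B=1; C=1.
Solve (k + 4)·f(k+1) − (1)·f(k) = 1.
deg f ≤ -1 (via 1,0,0).
d = -1 < 0 ⇒ no nonzero polynomial f; not summable.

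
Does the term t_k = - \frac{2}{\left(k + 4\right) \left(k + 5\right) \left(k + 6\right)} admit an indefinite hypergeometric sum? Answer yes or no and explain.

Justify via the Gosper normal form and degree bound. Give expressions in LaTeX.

Step 1: r(k) = (k + 4)/(k + 7).
So A=k + 4 and B=k + 7, with C=1.
Solve (k + 4)·f(k+1) − (k + 6)·f(k) = 1.
deg f ≤ 2 (via 1,1,0).
Coefficient equations give f(k) = k*(k + 9)/40.
R(k) = B(k−1)·f(k)/C(k) = k*(k + 6)*(k + 9)/40; s_k = R·t_k = k*(-k - 9)/(20*(k + 4)*(k + 5)).
s_(k+1) − s_k = -2/(k**3 + 15*k**2 + 74*k + 120) = t_k.

Yes. s_k = \frac{k \left(- k - 9\right)}{20 \left(k + 4\right) \left(k + 5\right)}.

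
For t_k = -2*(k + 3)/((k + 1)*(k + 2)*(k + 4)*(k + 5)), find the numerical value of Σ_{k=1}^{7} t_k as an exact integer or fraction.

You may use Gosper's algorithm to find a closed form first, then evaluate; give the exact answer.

Compute t_(k+1)/t_k: get (k + 1)*(k + 4)**2/((k + 3)**2*(k + 6)).
Factor: A=k + 1; B=k + 6; C=k**2 + 6*k + 9.
Key eq: (k + 1)·f(k+1) = (k + 5)·f(k) + (k**2 + 6*k + 9).
From deg A=1, deg B=1, deg C=2: d=4.
Match coefficients ⇒ f(k) = k*(k + 2)*(k + 3)*(k + 5)/8.
R(k) = B(k−1)·f(k)/C(k) = k*(k + 2)*(k + 5)**2/(8*(k + 3)); s_k = R·t_k = k*(-k - 5)/(4*(k**2 + 5*k + 4)).
s_(k+1) − s_k = 2*(-k - 3)/(k**4 + 12*k**3 + 49*k**2 + 78*k + 40) = t_k.
Σ_(k=1)^(7) t_k = s_(8) − s_(1) = -13/54 − (-3/20) = -49/540.

Σ = -49/540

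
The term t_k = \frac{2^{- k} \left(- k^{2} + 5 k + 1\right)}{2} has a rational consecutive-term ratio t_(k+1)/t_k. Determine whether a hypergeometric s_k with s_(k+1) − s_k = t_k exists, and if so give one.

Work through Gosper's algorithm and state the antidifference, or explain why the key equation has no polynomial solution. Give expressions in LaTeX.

s_k = 2^{- k} \left(k^{2} - 3 k - 3\right)

r(k) = (k**2 - 3*k - 5)/(2*(k**2 - 5*k - 1)) after simplifying.
Factor: A=1/2; B=1; C=k**2 - 5*k - 1.
Key eq: (1/2)·f(k+1) = (1)·f(k) + (k**2 - 5*k - 1).
Degrees (0,0,2) ⇒ d ≤ 2.
Solve for f: f(k) = -2*(k**2 - 3*k - 3) (degree 2 ≤ 2).
Certificate R = B(k−1)f/C = -2*(k**2 - 3*k - 3)/(k**2 - 5*k - 1) gives s_k = (k**2 - 3*k - 3)/2**k.
Verify: (-k**2 + 5*k + 1)/(2*2**k) matches t_k.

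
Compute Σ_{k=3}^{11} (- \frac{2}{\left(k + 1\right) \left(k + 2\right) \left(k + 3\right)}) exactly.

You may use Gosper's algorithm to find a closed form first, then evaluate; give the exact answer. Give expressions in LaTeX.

Σ = -81/1820

Ratio r(k) = (k + 1)/(k + 4).
Take A(k)=k + 1, B(k)=k + 4, C(k)=1.
Need (k + 1)·f(k+1) − (k + 3)·f(k) = 1.
Degrees (1,1,0) ⇒ d ≤ 2.
Match coefficients ⇒ f(k) = k*(k + 3)/4.
Certificate R = B(k−1)f/C = k*(k + 3)**2/4 gives s_k = k*(-k - 3)/(2*(k + 1)*(k + 2)).
s_(k+1) − s_k = -2/(k**3 + 6*k**2 + 11*k + 6) = t_k.
Evaluate s at k=12 and k=3: -45/91 and -9/20; difference -81/1820.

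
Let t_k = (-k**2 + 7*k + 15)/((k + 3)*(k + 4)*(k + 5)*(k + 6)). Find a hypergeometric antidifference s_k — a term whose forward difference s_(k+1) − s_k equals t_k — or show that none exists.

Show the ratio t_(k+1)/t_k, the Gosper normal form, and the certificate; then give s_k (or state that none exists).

s_k = k*(k**2 + 27*k + 47)/(15*(k + 3)*(k + 4)*(k + 5))

Step 1: r(k) = (k**3 - 2*k**2 - 36*k - 63)/(k**3 - 64*k - 105).
So A=k + 3 and B=k + 7, with C=k**2 - 7*k - 15.
Key eq: (k + 3)·f(k+1) = (k + 6)·f(k) + (k**2 - 7*k - 15).
deg f ≤ 3 (via 1,1,2).
Coefficient equations give f(k) = -k*(k**2 + 27*k + 47)/15.
Get s_k = R·t_k = k*(k**2 + 27*k + 47)/(15*(k + 3)*(k + 4)*(k + 5)) with R(k) = B(k−1)f(k)/C(k) = -k*(k + 6)*(k**2 + 27*k + 47)/(15*(k**2 - 7*k - 15)).
Verify: (-k**2 + 7*k + 15)/(k**4 + 18*k**3 + 119*k**2 + 342*k + 360) matches t_k.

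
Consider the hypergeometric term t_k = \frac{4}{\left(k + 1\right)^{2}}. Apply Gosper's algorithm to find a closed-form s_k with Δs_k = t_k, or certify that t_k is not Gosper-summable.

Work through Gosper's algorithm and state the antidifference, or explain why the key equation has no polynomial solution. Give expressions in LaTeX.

none — t_k is not Gosper-summable

The ratio is (k + 1)**2/(k + 2)**2.
Take A(k)=k**2 + 2*k + 1, B(k)=k**2 + 4*k + 4, C(k)=1.
f must satisfy (k**2 + 2*k + 1)·f(k+1) − (k**2 + 2*k + 1)·f(k) = 1.
Degrees (2,2,0) ⇒ d ≤ 0.
Write f(k) = c0. Then LHS − RHS = -1, requiring -1 = 0: contradictory. No certificate.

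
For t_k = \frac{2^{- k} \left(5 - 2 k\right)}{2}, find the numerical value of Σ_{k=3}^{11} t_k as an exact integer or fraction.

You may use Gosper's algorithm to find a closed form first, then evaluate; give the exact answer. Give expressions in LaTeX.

Σ = -1515/4096

r(k) = (2*k - 3)/(2*(2*k - 5)) after simplifying.
So A=1/2 and B=1, with C=k - 5/2.
Solve (1/2)·f(k+1) − (1)·f(k) = k - 5/2.
Bound: deg f ≤ 1.
Solving with deg f ≤ 1: f(k) = 3 - 2*k.
Get s_k = R·t_k = (2*k - 3)/2**k with R(k) = B(k−1)f(k)/C(k) = -2*(2*k - 3)/(2*k - 5).
Check: Δs_k = (5 - 2*k)/(2*2**k). ✓
Σ_(k=3)^(11) t_k = s_(12) − s_(3) = 21/4096 − (3/8) = -1515/4096.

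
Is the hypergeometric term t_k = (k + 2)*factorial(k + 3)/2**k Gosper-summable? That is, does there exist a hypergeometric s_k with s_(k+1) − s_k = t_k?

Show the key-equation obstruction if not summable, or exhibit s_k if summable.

t_(k+1)/t_k = (k + 3)*(k + 4)/(2*(k + 2)).
Gosper form: A/B · C(k+1)/C(k) with A=k/2 + 2, B=1, C=k + 2.
Key eq: (k/2 + 2)·f(k+1) = (1)·f(k) + (k + 2).
Bound: deg f ≤ 0.
Solve for f: f(k) = 2 (degree 0 ≤ 0).
Then R = B(k−1)f/C = 2/(k + 2), so s_k = R(k)·t_k = 2**(1 - k)*factorial(k + 3).
Verify: (k + 2)*factorial(k + 3)/2**k matches t_k.

Yes. s_k = 2**(1 - k)*factorial(k + 3).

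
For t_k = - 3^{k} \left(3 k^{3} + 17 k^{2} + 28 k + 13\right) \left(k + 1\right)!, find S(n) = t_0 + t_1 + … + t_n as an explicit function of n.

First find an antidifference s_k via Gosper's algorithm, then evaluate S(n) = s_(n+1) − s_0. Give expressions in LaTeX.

r(k) = 3*(3*k**4 + 32*k**3 + 123*k**2 + 203*k + 122)/(3*k**3 + 17*k**2 + 28*k + 13) after simplifying.
Gosper form: A/B · C(k+1)/C(k) with A=3*k + 6, B=1, C=k**3 + 17*k**2/3 + 28*k/3 + 13/3.
f must satisfy (3*k + 6)·f(k+1) − (1)·f(k) = k**3 + 17*k**2/3 + 28*k/3 + 13/3.
deg f ≤ 2 (via 1,0,3).
Match coefficients ⇒ f(k) = (k**2 + 2*k - 1)/3.
Then R = B(k−1)f/C = (k**2 + 2*k - 1)/(3*k**3 + 17*k**2 + 28*k + 13), so s_k = R(k)·t_k = -3**k*(k**2 + 2*k - 1)*factorial(k + 1).
Check: Δs_k = -3**k*(3*k**3 + 17*k**2 + 28*k + 13)*factorial(k + 1). ✓
s_(n+1) = -3**(n + 1)*(n**2 + 4*n + 2)*factorial(n + 2) and s_(0) = 1, so S(n) = -3*3**n*n**4*factorial(n) - 21*3**n*n**3*factorial(n) - 48*3**n*n**2*factorial(n) - 42*3**n*n*factorial(n) - 12*3**n*factorial(n) - 1.

S(n) = - 3 \cdot 3^{n} n^{4} n! - 21 \cdot 3^{n} n^{3} n! - 48 \cdot 3^{n} n^{2} n! - 42 \cdot 3^{n} n n! - 12 \cdot 3^{n} n! - 1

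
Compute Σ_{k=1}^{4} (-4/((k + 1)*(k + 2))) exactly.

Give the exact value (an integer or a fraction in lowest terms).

Step 1: r(k) = (k + 1)/(k + 3).
Gosper form: A/B · C(k+1)/C(k) with A=k + 1, B=k + 3, C=1.
Solve (k + 1)·f(k+1) − (k + 2)·f(k) = 1.
Bound: deg f ≤ 1.
Solving with deg f ≤ 1: f(k) = k.
Get s_k = R·t_k = -4*k/(k + 1) with R(k) = B(k−1)f(k)/C(k) = k*(k + 2).
Check: Δs_k = -4/(k**2 + 3*k + 2). ✓
Sum = s_(5) − s_(1); s_(5) = -10/3, s_(1) = -2 ⇒ -4/3.

Σ = -4/3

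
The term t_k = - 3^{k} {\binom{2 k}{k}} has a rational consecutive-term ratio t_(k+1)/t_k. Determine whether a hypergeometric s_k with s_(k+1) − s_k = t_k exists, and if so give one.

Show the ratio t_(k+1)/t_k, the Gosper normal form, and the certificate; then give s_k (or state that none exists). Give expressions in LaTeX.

no hypergeometric antidifference exists

Ratio r(k) = 6*(2*k + 1)/(k + 1).
Gosper form: A/B · C(k+1)/C(k) with A=12*k + 6, B=k + 1, C=1.
Solve (12*k + 6)·f(k+1) − (k)·f(k) = 1.
From deg A=1, deg B=1, deg C=0: d=-1.
Bound -1 < 0, so the key equation has no polynomial solution.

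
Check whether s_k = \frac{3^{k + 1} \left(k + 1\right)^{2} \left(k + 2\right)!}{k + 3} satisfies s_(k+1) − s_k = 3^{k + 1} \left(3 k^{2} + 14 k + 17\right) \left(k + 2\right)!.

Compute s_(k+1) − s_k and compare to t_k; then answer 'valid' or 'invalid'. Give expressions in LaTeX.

s_(k+1) = 3**(k + 2)*(k + 2)**2*factorial(k + 3)/(k + 4)
s_(k+1) − s_k = 3**(k + 1)*(3*k**4 + 29*k**3 + 105*k**2 + 171*k + 104)*factorial(k + 2)/((k + 3)*(k + 4))
(s_(k+1) − s_k) − t_k = -6*3**k*(3*k**3 + 23*k**2 + 58*k + 50)*factorial(k + 2)/((k + 3)*(k + 4))

Invalid: residual - \frac{6 \cdot 3^{k} \left(3 k^{3} + 23 k^{2} + 58 k + 50\right) \left(k + 2\right)!}{\left(k + 3\right) \left(k + 4\right)} ≠ 0.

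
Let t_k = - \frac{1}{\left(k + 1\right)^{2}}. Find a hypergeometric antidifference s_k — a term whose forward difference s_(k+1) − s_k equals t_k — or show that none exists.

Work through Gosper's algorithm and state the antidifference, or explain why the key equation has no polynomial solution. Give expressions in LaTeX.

none — t_k is not Gosper-summable

r(k) = (k + 1)**2/(k + 2)**2 after simplifying.
Gosper form: A/B · C(k+1)/C(k) with A=k**2 + 2*k + 1, B=k**2 + 4*k + 4, C=1.
Set up (k**2 + 2*k + 1)·f(k+1) − (k**2 + 2*k + 1)·f(k) − (1) = 0.
Degrees (2,2,0) ⇒ d ≤ 0.
Put f(k) = c0: A·f(k+1) − B(k−1)·f(k) − C = -1; need -1 = 0 — inconsistent ⇒ no f, not summable.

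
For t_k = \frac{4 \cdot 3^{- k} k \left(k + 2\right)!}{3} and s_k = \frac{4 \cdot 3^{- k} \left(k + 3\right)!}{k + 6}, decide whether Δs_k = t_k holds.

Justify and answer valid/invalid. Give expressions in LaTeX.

Invalid: residual - \frac{4 \cdot 3^{- k} \left(k^{2} + 6 k - 3\right) \left(k + 2\right)!}{\left(k + 6\right) \left(k + 7\right)} ≠ 0.

s_(k+1) = 4*factorial(k + 4)/(3*3**k*(k + 7))
s_(k+1) − s_k = 4*(k**2 + 7*k + 3)*factorial(k + 3)/(3*3**k*(k + 6)*(k + 7))
(s_(k+1) − s_k) − t_k = -4*(k**2 + 6*k - 3)*factorial(k + 2)/(3**k*(k + 6)*(k + 7))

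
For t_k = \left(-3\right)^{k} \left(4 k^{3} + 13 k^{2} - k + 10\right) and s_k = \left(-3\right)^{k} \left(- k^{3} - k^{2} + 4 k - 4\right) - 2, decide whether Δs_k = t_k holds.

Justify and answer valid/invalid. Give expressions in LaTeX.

valid; difference matches t_k

s_(k+1) = (-3)**(k + 1)*(4*k - (k + 1)**3 - (k + 1)**2) - 2
s_(k+1) − s_k = (-3)**k*(4*k**3 + 13*k**2 - k + 10)
(s_(k+1) − s_k) − t_k = 0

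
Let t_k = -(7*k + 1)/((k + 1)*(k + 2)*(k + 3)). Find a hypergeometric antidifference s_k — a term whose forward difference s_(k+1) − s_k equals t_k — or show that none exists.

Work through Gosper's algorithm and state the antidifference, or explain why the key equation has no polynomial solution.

s_k = k*(1 - 2*k)/((k + 1)*(k + 2))

Compute t_(k+1)/t_k: get (k + 1)*(7*k + 8)/((k + 4)*(7*k + 1)).
A = k + 1, B = k + 4, C = k + 1/7.
Key eq: (k + 1)·f(k+1) = (k + 3)·f(k) + (k + 1/7).
From deg A=1, deg B=1, deg C=1: d=2.
Solving with deg f ≤ 2: f(k) = k*(2*k - 1)/7.
R(k) = B(k−1)·f(k)/C(k) = k*(k + 3)*(2*k - 1)/(7*k + 1); s_k = R·t_k = k*(1 - 2*k)/((k + 1)*(k + 2)).
Verify: (-7*k - 1)/(k**3 + 6*k**2 + 11*k + 6) matches t_k.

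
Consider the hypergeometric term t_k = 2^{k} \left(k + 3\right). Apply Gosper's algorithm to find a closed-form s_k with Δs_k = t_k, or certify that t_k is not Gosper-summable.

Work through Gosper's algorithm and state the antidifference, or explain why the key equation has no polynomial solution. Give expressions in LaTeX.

Step 1: r(k) = 2*(k + 4)/(k + 3).
Take A(k)=2, B(k)=1, C(k)=k + 3.
f must satisfy (2)·f(k+1) − (1)·f(k) = k + 3.
Degrees (0,0,1) ⇒ d ≤ 1.
Solve for f: f(k) = k + 1 (degree 1 ≤ 1).
R(k) = B(k−1)·f(k)/C(k) = (k + 1)/(k + 3); s_k = R·t_k = 2**k*(k + 1).
Δs = 2**k*(k + 3), as required.

s_k = 2^{k} \left(k + 1\right)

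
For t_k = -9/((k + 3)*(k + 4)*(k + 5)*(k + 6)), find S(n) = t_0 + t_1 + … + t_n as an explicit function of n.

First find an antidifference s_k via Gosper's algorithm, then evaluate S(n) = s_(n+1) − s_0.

S(n) = (-n**3 - 15*n**2 - 74*n - 60)/(20*(n**3 + 15*n**2 + 74*n + 120))

t_(k+1)/t_k = (k + 3)/(k + 7).
A = k + 3, B = k + 7, C = 1.
Set up (k + 3)·f(k+1) − (k + 6)·f(k) − (1) = 0.
Degrees (1,1,0) ⇒ d ≤ 3.
Solve for f: f(k) = k*(k**2 + 12*k + 47)/180 (degree 3 ≤ 3).
Certificate R = B(k−1)f/C = k*(k + 6)*(k**2 + 12*k + 47)/180 gives s_k = k*(-k**2 - 12*k - 47)/(20*(k + 3)*(k + 4)*(k + 5)).
s_(k+1) − s_k = -9/(k**4 + 18*k**3 + 119*k**2 + 342*k + 360) = t_k.
Σ_(k=0)^n t_k = s_(n+1) − s_(0) = ((-n**3 - 15*n**2 - 74*n - 60)/(20*(n**3 + 15*n**2 + 74*n + 120))) − (0), i.e. (-n**3 - 15*n**2 - 74*n - 60)/(20*(n**3 + 15*n**2 + 74*n + 120)).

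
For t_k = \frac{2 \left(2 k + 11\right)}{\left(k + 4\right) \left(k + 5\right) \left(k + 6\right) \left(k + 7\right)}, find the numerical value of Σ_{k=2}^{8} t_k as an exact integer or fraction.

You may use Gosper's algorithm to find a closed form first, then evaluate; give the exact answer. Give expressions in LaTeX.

Step 1: r(k) = (k + 4)*(2*k + 13)/((k + 8)*(2*k + 11)).
So A=k + 4 and B=k + 8, with C=k + 11/2.
f must satisfy (k + 4)·f(k+1) − (k + 7)·f(k) = k + 11/2.
deg f ≤ 3 (via 1,1,1).
Solving with deg f ≤ 3: f(k) = k*(k + 5)*(k + 10)/48.
R(k) = B(k−1)·f(k)/C(k) = k*(k + 5)*(k + 7)*(k + 10)/(24*(2*k + 11)); s_k = R·t_k = k*(k + 10)/(12*(k**2 + 10*k + 24)).
Δs = 2*(2*k + 11)/(k**4 + 22*k**3 + 179*k**2 + 638*k + 840), as required.
Σ_(k=2)^(8) t_k = s_(9) − s_(2) = 19/260 − (1/24) = 49/1560.

Σ = 49/1560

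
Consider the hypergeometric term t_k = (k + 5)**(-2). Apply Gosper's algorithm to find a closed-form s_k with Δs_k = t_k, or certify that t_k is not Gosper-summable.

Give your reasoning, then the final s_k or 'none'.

no hypergeometric antidifference exists

r(k) = (k + 5)**2/(k + 6)**2 after simplifying.
Gosper form: A/B · C(k+1)/C(k) with A=k**2 + 10*k + 25, B=k**2 + 12*k + 36, C=1.
Need (k**2 + 10*k + 25)·f(k+1) − (k**2 + 10*k + 25)·f(k) = 1.
Degrees (2,2,0) ⇒ d ≤ 0.
Write f(k) = c0. Then LHS − RHS = -1, requiring -1 = 0: contradictory. No certificate.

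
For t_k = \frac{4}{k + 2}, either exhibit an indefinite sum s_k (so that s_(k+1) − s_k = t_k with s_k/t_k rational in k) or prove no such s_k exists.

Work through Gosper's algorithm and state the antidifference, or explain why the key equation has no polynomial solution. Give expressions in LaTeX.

Ratio r(k) = (k + 2)/(k + 3).
Take A(k)=k + 2, B(k)=k + 3, C(k)=1.
f must satisfy (k + 2)·f(k+1) − (k + 2)·f(k) = 1.
d = 0 from the (1,1,0) case.
f = c0 ⇒ A·f(k+1) − B(k−1)·f(k) − C = -1. The system {-1 = 0} is inconsistent; no antidifference.

no hypergeometric antidifference exists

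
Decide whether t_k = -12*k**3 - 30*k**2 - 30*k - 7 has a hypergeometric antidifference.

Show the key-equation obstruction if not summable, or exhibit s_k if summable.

Compute t_(k+1)/t_k: get (12*k**3 + 66*k**2 + 126*k + 79)/(12*k**3 + 30*k**2 + 30*k + 7).
A = 1, B = 1, C = k**3 + 5*k**2/2 + 5*k/2 + 7/12.
Need (1)·f(k+1) − (1)·f(k) = k**3 + 5*k**2/2 + 5*k/2 + 7/12.
Bound: deg f ≤ 4.
Solving with deg f ≤ 4: f(k) = k*(3*k**3 + 4*k**2 + 3*k - 3)/12.
Certificate R = B(k−1)f/C = k*(3*k**3 + 4*k**2 + 3*k - 3)/(12*k**3 + 30*k**2 + 30*k + 7) gives s_k = k*(-3*k**3 - 4*k**2 - 3*k + 3).
Check: Δs_k = -12*k**3 - 30*k**2 - 30*k - 7. ✓

Yes. s_k = k*(-3*k**3 - 4*k**2 - 3*k + 3).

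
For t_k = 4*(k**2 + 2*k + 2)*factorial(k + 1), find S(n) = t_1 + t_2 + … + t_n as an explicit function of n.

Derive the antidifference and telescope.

S(n) = 4*n*factorial(n + 2) + 4*factorial(n + 2) - 8

Step 1: r(k) = (k + 2)*(2*k + (k + 1)**2 + 4)/(k**2 + 2*k + 2).
Gosper form: A/B · C(k+1)/C(k) with A=k + 2, B=1, C=k**2 + 2*k + 2.
f must satisfy (k + 2)·f(k+1) − (1)·f(k) = k**2 + 2*k + 2.
deg f ≤ 1 (via 1,0,2).
Solving with deg f ≤ 1: f(k) = k.
So s_k = (B(k−1)f/C)·t_k = (k/(k**2 + 2*k + 2))·t_k = 4*k*factorial(k + 1).
Δs = 4*(k**2 + 2*k + 2)*factorial(k + 1), as required.
Σ_(k=1)^n t_k = s_(n+1) − s_(1) = (4*(n + 1)*factorial(n + 2)) − (8), i.e. 4*n*factorial(n + 2) + 4*factorial(n + 2) - 8.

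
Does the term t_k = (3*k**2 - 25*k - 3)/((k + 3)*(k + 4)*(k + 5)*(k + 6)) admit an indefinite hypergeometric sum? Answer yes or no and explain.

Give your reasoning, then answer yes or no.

Yes. s_k = k*(2 - 3*k)/((k + 3)*(k + 4)*(k + 5)).

Ratio r(k) = (k + 3)*(25*k - 3*(k + 1)**2 + 28)/((k + 7)*(-3*k**2 + 25*k + 3)).
A = k + 3, B = k + 7, C = k**2 - 25*k/3 - 1.
Solve (k + 3)·f(k+1) − (k + 6)·f(k) = k**2 - 25*k/3 - 1.
Degrees (1,1,2) ⇒ d ≤ 3.
Coefficient equations give f(k) = -k*(3*k - 2)/3.
Then R = B(k−1)f/C = -k*(k + 6)*(3*k - 2)/(3*k**2 - 25*k - 3), so s_k = R(k)·t_k = k*(2 - 3*k)/((k + 3)*(k + 4)*(k + 5)).
s_(k+1) − s_k = (3*k**2 - 25*k - 3)/(k**4 + 18*k**3 + 119*k**2 + 342*k + 360) = t_k.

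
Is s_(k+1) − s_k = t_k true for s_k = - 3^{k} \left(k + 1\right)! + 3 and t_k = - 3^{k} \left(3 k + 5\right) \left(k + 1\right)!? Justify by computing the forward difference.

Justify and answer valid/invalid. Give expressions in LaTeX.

Valid — Δs_k = t_k.

s_(k+1) = -3**(k + 1)*factorial(k + 2) + 3
s_(k+1) − s_k = -3**k*(3*k + 5)*factorial(k + 1)
(s_(k+1) − s_k) − t_k = 0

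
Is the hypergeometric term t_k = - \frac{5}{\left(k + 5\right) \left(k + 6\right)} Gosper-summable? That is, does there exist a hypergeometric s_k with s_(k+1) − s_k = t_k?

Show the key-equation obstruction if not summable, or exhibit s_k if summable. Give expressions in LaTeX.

Ratio r(k) = (k + 5)/(k + 7).
Gosper form: A/B · C(k+1)/C(k) with A=k + 5, B=k + 7, C=1.
Set up (k + 5)·f(k+1) − (k + 6)·f(k) − (1) = 0.
deg f ≤ 1 (via 1,1,0).
Solve for f: f(k) = k/5 (degree 1 ≤ 1).
R(k) = B(k−1)·f(k)/C(k) = k*(k + 6)/5; s_k = R·t_k = -k/(k + 5).
s_(k+1) − s_k = -5/(k**2 + 11*k + 30) = t_k.

Yes. s_k = - \frac{k}{k + 5}.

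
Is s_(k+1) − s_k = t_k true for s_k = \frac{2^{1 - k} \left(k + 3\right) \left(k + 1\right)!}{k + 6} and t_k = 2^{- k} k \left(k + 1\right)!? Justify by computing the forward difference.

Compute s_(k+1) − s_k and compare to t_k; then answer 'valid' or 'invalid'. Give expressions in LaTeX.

Invalid: residual - \frac{3 \cdot 2^{- k} \left(k^{2} + 6 k - 2\right) \left(k + 1\right)!}{\left(k + 6\right) \left(k + 7\right)} ≠ 0.

s_(k+1) = (k + 4)*factorial(k + 2)/(2**k*(k + 7))
s_(k+1) − s_k = (k**3 + 10*k**2 + 24*k + 6)*factorial(k + 1)/(2**k*(k + 6)*(k + 7))
(s_(k+1) − s_k) − t_k = -3*(k**2 + 6*k - 2)*factorial(k + 1)/(2**k*(k + 6)*(k + 7))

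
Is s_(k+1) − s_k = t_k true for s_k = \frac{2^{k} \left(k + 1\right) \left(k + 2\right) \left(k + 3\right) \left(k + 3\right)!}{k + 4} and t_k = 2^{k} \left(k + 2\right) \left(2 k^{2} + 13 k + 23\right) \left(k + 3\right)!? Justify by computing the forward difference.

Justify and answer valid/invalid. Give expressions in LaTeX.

Invalid: residual - \frac{2^{k} \left(k + 2\right) \left(2 k^{3} + 21 k^{2} + 74 k + 91\right) \left(k + 3\right)!}{\left(k + 4\right) \left(k + 5\right)} ≠ 0.

s_(k+1) = 2**(k + 1)*(k + 2)*(k + 3)*(k + 4)*factorial(k + 4)/(k + 5)
s_(k+1) − s_k = 2**k*(k + 2)*(k + 3)*(2*k**3 + 23*k**2 + 90*k + 123)*factorial(k + 3)/((k + 4)*(k + 5))
(s_(k+1) − s_k) − t_k = -2**k*(k + 2)*(2*k**3 + 21*k**2 + 74*k + 91)*factorial(k + 3)/((k + 4)*(k + 5))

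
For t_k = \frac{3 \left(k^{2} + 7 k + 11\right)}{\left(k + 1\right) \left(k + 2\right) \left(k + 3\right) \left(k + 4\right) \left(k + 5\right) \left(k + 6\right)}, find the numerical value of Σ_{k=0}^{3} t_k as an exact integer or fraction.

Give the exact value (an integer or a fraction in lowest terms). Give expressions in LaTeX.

Step 1: r(k) = (k + 1)*(7*k + (k + 1)**2 + 18)/((k + 7)*(k**2 + 7*k + 11)).
Take A(k)=k + 1, B(k)=k + 7, C(k)=k**2 + 7*k + 11.
Key eq: (k + 1)·f(k+1) = (k + 6)·f(k) + (k**2 + 7*k + 11).
deg f ≤ 5 (via 1,1,2).
Solve for f: f(k) = k*(k + 2)*(k + 4)*(k**2 + 9*k + 23)/45 (degree 5 ≤ 5).
Get s_k = R·t_k = k*(k**2 + 9*k + 23)/(15*(k**3 + 9*k**2 + 23*k + 15)) with R(k) = B(k−1)f(k)/C(k) = k*(k + 2)*(k + 4)*(k + 6)*(k**2 + 9*k + 23)/(45*(k**2 + 7*k + 11)).
Δs = 3*(k**2 + 7*k + 11)/(k**6 + 21*k**5 + 175*k**4 + 735*k**3 + 1624*k**2 + 1764*k + 720), as required.
Sum = s_(4) − s_(0); s_(4) = 4/63, s_(0) = 0 ⇒ 4/63.

Σ = 4/63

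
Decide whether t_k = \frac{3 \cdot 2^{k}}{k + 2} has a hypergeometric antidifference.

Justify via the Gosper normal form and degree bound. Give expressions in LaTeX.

No — t_k has no hypergeometric antidifference.

Ratio r(k) = 2*(k + 2)/(k + 3).
A = 2*k + 4, B = k + 3, C = 1.
Set up (2*k + 4)·f(k+1) − (k + 2)·f(k) − (1) = 0.
Degrees (1,1,0) ⇒ d ≤ -1.
deg f ≤ -1 is impossible — no certificate.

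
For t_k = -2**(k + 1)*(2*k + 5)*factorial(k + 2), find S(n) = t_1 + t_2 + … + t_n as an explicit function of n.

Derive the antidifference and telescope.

Step 1: r(k) = 2*(k + 3)*(2*k + 7)/(2*k + 5).
Take A(k)=2*k + 6, B(k)=1, C(k)=k + 5/2.
Need (2*k + 6)·f(k+1) − (1)·f(k) = k + 5/2.
Degrees (1,0,1) ⇒ d ≤ 0.
Coefficient equations give f(k) = 1/2.
R(k) = B(k−1)·f(k)/C(k) = 1/(2*k + 5); s_k = R·t_k = -2**(k + 1)*factorial(k + 2).
Δs = -2**(k + 1)*(2*k + 5)*factorial(k + 2), as required.
s_(n+1) = -2**(n + 2)*factorial(n + 3) and s_(1) = -24, so S(n) = -4*2**n*factorial(n + 3) + 24.

S(n) = -4*2**n*factorial(n + 3) + 24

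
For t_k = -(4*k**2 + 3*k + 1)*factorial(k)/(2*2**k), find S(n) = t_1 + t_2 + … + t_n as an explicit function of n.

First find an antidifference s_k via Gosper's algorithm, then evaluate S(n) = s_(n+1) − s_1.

r(k) = (k + 1)*(3*k + 4*(k + 1)**2 + 4)/(2*(4*k**2 + 3*k + 1)) after simplifying.
Take A(k)=k/2 + 1/2, B(k)=1, C(k)=k**2 + 3*k/4 + 1/4.
Solve (k/2 + 1/2)·f(k+1) − (1)·f(k) = k**2 + 3*k/4 + 1/4.
Bound: deg f ≤ 1.
Solving with deg f ≤ 1: f(k) = (4*k + 3)/2.
R(k) = B(k−1)·f(k)/C(k) = 2*(4*k + 3)/(4*k**2 + 3*k + 1); s_k = R·t_k = -(4*k + 3)*factorial(k)/2**k.
Δs = -(4*k**2 + 3*k + 1)*factorial(k)/(2*2**k), as required.
Σ_(k=1)^n t_k = s_(n+1) − s_(1) = (-2**(-n - 1)*(4*n + 7)*factorial(n + 1)) − (-7/2), i.e. 2**(-n - 1)*(7*2**n - 4*n**2*factorial(n) - 11*n*factorial(n) - 7*factorial(n)).

S(n) = 2**(-n - 1)*(7*2**n - 4*n**2*factorial(n) - 11*n*factorial(n) - 7*factorial(n))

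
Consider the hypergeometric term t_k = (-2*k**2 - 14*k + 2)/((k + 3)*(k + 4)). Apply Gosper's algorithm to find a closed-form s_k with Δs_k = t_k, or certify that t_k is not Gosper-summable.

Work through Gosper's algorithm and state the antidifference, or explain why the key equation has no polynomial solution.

s_k = 2*k*(4 - 3*k)/(3*(k + 3))

t_(k+1)/t_k = (k + 3)*(7*k + (k + 1)**2 + 6)/((k + 5)*(k**2 + 7*k - 1)).
Gosper form: A/B · C(k+1)/C(k) with A=k + 3, B=k + 5, C=k**2 + 7*k - 1.
Key eq: (k + 3)·f(k+1) = (k + 4)·f(k) + (k**2 + 7*k - 1).
d = 2 from the (1,1,2) case.
Match coefficients ⇒ f(k) = k*(3*k - 4)/3.
So s_k = (B(k−1)f/C)·t_k = (k*(k + 4)*(3*k - 4)/(3*(k**2 + 7*k - 1)))·t_k = 2*k*(4 - 3*k)/(3*(k + 3)).
Verify: 2*(-k**2 - 7*k + 1)/(k**2 + 7*k + 12) matches t_k.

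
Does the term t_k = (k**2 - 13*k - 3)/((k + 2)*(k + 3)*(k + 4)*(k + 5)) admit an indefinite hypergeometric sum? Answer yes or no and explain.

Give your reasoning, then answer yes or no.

Compute t_(k+1)/t_k: get (k + 2)*(13*k - (k + 1)**2 + 16)/((k + 6)*(-k**2 + 13*k + 3)).
Take A(k)=k + 2, B(k)=k + 6, C(k)=k**2 - 13*k - 3.
Set up (k + 2)·f(k+1) − (k + 5)·f(k) − (k**2 - 13*k - 3) = 0.
d = 3 from the (1,1,2) case.
A polynomial solution: f(k) = -k*(k**2 + 17*k - 6)/8.
R(k) = B(k−1)·f(k)/C(k) = -k*(k + 5)*(k**2 + 17*k - 6)/(8*(k**2 - 13*k - 3)); s_k = R·t_k = k*(-k**2 - 17*k + 6)/(8*(k + 2)*(k + 3)*(k + 4)).
Verify: (k**2 - 13*k - 3)/(k**4 + 14*k**3 + 71*k**2 + 154*k + 120) matches t_k.

Yes. s_k = k*(-k**2 - 17*k + 6)/(8*(k + 2)*(k + 3)*(k + 4)).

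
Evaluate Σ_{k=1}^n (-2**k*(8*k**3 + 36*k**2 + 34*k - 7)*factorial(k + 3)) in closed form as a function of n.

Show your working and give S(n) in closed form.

The ratio is 2*(8*k**4 + 92*k**3 + 370*k**2 + 591*k + 284)/(8*k**3 + 36*k**2 + 34*k - 7).
A = 2*k + 8, B = 1, C = k**3 + 9*k**2/2 + 17*k/4 - 7/8.
Set up (2*k + 8)·f(k+1) − (1)·f(k) − (k**3 + 9*k**2/2 + 17*k/4 - 7/8) = 0.
From deg A=1, deg B=0, deg C=3: d=2.
A polynomial solution: f(k) = (4*k**2 - 4*k - 1)/8.
So s_k = (B(k−1)f/C)·t_k = ((4*k**2 - 4*k - 1)/(8*k**3 + 36*k**2 + 34*k - 7))·t_k = 2**k*(-4*k**2 + 4*k + 1)*factorial(k + 3).
Verify: -2**k*(8*k**3 + 36*k**2 + 34*k - 7)*factorial(k + 3) matches t_k.
Telescope: S(n) = s_(n+1) − s_(1) = -2**(n + 1)*(4*n**2 + 4*n - 1)*factorial(n + 4) − (48) = -8*2**n*n**2*factorial(n + 4) - 8*2**n*n*factorial(n + 4) + 2*2**n*factorial(n + 4) - 48.

S(n) = -8*2**n*n**2*factorial(n + 4) - 8*2**n*n*factorial(n + 4) + 2*2**n*factorial(n + 4) - 48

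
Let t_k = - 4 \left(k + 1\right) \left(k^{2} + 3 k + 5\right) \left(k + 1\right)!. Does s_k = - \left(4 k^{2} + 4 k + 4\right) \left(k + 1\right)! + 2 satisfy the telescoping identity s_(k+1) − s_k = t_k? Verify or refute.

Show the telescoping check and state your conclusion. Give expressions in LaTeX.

Valid: the claim telescopes to t_k.

s_(k+1) = -(4*k + 4*(k + 1)**2 + 8)*factorial(k + 2) + 2
s_(k+1) − s_k = -4*(k + 1)*(k**2 + 3*k + 5)*factorial(k + 1)
(s_(k+1) − s_k) − t_k = 0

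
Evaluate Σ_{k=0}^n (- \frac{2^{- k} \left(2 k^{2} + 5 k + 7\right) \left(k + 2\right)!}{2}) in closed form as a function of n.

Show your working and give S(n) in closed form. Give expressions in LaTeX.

Compute t_(k+1)/t_k: get (k + 3)*(5*k + 2*(k + 1)**2 + 12)/(2*(2*k**2 + 5*k + 7)).
So A=k/2 + 3/2 and B=1, with C=k**2 + 5*k/2 + 7/2.
Set up (k/2 + 3/2)·f(k+1) − (1)·f(k) − (k**2 + 5*k/2 + 7/2) = 0.
d = 1 from the (1,0,2) case.
Match coefficients ⇒ f(k) = 2*k + 1.
Get s_k = R·t_k = -(2*k + 1)*factorial(k + 2)/2**k with R(k) = B(k−1)f(k)/C(k) = 2*(2*k + 1)/(2*k**2 + 5*k + 7).
Δs = -(2*k**2 + 5*k + 7)*factorial(k + 2)/(2*2**k), as required.
Evaluate: s_(n+1) = -2**(-n - 1)*(2*n + 3)*factorial(n + 3); subtract s_(0) = -2 ⇒ S(n) = 2 - n*factorial(n + 3)/2**n - 3*factorial(n + 3)/(2*2**n).

S(n) = 2 - 2^{- n} n \left(n + 3\right)! - \frac{3 \cdot 2^{- n} \left(n + 3\right)!}{2}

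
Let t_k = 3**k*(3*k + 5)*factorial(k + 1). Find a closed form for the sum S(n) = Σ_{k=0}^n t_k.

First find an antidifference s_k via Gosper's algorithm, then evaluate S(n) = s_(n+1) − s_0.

t_(k+1)/t_k = 3*(k + 2)*(3*k + 8)/(3*k + 5).
So A=3*k + 6 and B=1, with C=k + 5/3.
Set up (3*k + 6)·f(k+1) − (1)·f(k) − (k + 5/3) = 0.
From deg A=1, deg B=0, deg C=1: d=0.
Match coefficients ⇒ f(k) = 1/3.
So s_k = (B(k−1)f/C)·t_k = (1/(3*k + 5))·t_k = 3**k*factorial(k + 1).
Δs = 3**k*(3*k + 5)*factorial(k + 1), as required.
Telescope: S(n) = s_(n+1) − s_(0) = 3**(n + 1)*factorial(n + 2) − (1) = 3*3**n*factorial(n + 2) - 1.

S(n) = 3*3**n*factorial(n + 2) - 1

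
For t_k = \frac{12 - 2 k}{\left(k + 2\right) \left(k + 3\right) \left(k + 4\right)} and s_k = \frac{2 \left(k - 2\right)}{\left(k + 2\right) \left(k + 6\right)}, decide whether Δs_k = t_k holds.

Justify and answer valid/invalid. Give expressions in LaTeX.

s_(k+1) = 2*(k - 1)/((k + 3)*(k + 7))
s_(k+1) − s_k = 2*(-k**2 + 3*k + 30)/(k**4 + 18*k**3 + 113*k**2 + 288*k + 252)
(s_(k+1) − s_k) − t_k = 12*(k**2 + k - 22)/(k**5 + 22*k**4 + 185*k**3 + 740*k**2 + 1404*k + 1008)

Invalid: residual \frac{12 \left(k^{2} + k - 22\right)}{k^{5} + 22 k^{4} + 185 k^{3} + 740 k^{2} + 1404 k + 1008} ≠ 0.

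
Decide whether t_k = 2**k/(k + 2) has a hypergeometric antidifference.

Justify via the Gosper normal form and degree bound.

Ratio r(k) = 2*(k + 2)/(k + 3).
Factor: A=2*k + 4; B=k + 3; C=1.
Need (2*k + 4)·f(k+1) − (k + 2)·f(k) = 1.
Bound: deg f ≤ -1.
Negative degree bound (-1): no f exists, t_k not Gosper-summable.

No — t_k has no hypergeometric antidifference.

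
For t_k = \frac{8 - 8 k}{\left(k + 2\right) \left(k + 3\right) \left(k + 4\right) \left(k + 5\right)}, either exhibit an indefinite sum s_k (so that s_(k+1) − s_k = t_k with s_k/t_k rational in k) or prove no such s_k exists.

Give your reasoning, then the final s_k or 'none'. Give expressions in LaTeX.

Ratio r(k) = k*(k + 2)/((k - 1)*(k + 6)).
Factor: A=k + 2; B=k + 6; C=k - 1.
Set up (k + 2)·f(k+1) − (k + 5)·f(k) − (k - 1) = 0.
Degrees (1,1,1) ⇒ d ≤ 3.
Coefficient equations give f(k) = -k/2.
Certificate R = B(k−1)f/C = -k*(k + 5)/(2*(k - 1)) gives s_k = 4*k/((k + 2)*(k + 3)*(k + 4)).
Δs = 8*(1 - k)/(k**4 + 14*k**3 + 71*k**2 + 154*k + 120), as required.

s_k = \frac{4 k}{\left(k + 2\right) \left(k + 3\right) \left(k + 4\right)}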